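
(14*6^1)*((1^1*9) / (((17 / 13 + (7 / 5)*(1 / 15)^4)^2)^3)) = 239956302564952816237695515155792236328125 / 1587445722576544478048314791144774959104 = 151.16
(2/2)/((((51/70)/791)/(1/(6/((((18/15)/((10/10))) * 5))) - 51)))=-2768500/51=-54284.31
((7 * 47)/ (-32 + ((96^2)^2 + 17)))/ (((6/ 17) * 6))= 5593/ 3057647076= 0.00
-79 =-79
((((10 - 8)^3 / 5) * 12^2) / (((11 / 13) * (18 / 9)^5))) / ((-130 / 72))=-1296 / 275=-4.71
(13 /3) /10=13 /30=0.43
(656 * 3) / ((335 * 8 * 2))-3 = -882 / 335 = -2.63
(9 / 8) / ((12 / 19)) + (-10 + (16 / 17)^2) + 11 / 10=-288211 / 46240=-6.23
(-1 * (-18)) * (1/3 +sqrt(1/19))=18 * sqrt(19)/19 +6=10.13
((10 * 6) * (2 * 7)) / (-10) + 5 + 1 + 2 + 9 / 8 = -599 / 8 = -74.88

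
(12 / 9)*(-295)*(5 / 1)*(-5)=29500 / 3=9833.33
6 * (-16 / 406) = -48 / 203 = -0.24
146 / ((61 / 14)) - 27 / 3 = 1495 / 61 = 24.51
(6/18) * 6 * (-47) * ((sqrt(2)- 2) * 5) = 940- 470 * sqrt(2) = 275.32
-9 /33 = -3 /11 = -0.27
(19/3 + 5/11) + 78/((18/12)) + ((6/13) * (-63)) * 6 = -49624/429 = -115.67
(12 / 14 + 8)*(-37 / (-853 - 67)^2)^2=42439 / 2507375360000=0.00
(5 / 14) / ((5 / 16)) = 8 / 7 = 1.14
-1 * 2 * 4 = -8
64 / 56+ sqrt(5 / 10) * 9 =8 / 7+ 9 * sqrt(2) / 2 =7.51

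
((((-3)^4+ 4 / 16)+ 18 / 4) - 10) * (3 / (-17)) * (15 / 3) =-4545 / 68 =-66.84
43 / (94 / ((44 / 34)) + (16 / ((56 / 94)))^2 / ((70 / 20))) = 162239 / 1051625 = 0.15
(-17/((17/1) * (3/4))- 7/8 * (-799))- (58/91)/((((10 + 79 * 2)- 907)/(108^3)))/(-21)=7299026653/11297832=646.06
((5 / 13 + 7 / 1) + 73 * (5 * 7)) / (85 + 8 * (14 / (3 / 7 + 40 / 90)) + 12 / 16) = 7328420 / 612157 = 11.97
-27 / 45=-3 / 5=-0.60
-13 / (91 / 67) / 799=-67 / 5593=-0.01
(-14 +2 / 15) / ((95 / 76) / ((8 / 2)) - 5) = 3328 / 1125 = 2.96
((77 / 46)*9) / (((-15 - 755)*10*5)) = -9 / 23000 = -0.00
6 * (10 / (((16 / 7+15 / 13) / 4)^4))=109.74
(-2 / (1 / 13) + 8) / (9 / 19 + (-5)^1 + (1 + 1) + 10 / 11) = 1881 / 169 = 11.13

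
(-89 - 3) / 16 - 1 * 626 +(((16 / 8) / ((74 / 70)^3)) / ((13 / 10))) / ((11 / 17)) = -18245708733 / 28973516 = -629.74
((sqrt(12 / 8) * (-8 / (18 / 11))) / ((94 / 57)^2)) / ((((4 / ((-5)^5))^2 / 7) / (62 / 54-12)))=79536337890625 * sqrt(6) / 1908576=102077907.22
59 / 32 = 1.84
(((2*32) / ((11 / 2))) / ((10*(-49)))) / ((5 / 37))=-2368 / 13475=-0.18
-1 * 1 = -1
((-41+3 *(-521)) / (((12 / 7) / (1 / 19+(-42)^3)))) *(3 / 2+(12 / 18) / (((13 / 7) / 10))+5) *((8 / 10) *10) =12438794700556 / 2223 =5595499190.53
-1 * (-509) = 509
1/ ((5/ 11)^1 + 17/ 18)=198/ 277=0.71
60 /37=1.62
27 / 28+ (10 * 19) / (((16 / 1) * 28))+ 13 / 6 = 2389 / 672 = 3.56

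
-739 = -739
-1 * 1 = -1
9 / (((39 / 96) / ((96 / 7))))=27648 / 91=303.82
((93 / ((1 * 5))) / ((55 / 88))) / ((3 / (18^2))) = 80352 / 25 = 3214.08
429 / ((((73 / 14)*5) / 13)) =78078 / 365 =213.91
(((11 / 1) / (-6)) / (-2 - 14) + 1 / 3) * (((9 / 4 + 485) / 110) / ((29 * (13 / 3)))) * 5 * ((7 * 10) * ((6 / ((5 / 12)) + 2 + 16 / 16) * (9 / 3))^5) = 2141691184.41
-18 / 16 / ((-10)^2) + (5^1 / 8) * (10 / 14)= 2437 / 5600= 0.44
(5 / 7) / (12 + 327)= 5 / 2373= 0.00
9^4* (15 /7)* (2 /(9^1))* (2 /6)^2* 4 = 9720 /7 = 1388.57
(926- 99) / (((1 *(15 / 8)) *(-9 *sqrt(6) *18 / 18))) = -3308 *sqrt(6) / 405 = -20.01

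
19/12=1.58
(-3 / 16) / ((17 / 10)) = -15 / 136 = -0.11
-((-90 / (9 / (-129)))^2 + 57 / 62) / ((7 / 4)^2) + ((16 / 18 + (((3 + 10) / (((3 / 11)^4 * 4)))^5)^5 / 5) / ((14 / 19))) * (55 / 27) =44102005944341384670975357696221666197681293871504309193499401231802292785832342549825745911613688032700437006343693790169104691196751973 / 47596694062705339106400184915474627789126804695789193549508430004224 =926577082984798365915802300000000000000000000000000000000000000000000.00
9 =9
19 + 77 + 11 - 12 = 95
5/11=0.45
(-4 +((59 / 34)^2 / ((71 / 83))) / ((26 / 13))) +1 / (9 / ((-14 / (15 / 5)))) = -12225623 / 4432104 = -2.76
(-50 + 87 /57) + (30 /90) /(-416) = -1149427 /23712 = -48.47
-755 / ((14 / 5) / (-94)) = 177425 / 7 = 25346.43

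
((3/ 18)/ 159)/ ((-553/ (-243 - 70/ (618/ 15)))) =12602/ 27169443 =0.00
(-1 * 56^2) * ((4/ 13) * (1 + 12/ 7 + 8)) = -134400/ 13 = -10338.46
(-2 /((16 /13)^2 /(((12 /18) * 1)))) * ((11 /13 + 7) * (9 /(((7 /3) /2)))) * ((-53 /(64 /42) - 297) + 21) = 59341815 /3584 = 16557.43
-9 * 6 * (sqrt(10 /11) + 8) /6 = -72 - 9 * sqrt(110) /11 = -80.58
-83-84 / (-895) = -74201 / 895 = -82.91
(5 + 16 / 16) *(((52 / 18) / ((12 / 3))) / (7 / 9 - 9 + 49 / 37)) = -1443 / 2297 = -0.63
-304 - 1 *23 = -327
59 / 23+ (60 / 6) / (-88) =2481 / 1012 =2.45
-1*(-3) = 3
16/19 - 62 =-1162/19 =-61.16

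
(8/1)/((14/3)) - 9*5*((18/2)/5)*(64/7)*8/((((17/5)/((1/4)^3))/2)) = -6276/119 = -52.74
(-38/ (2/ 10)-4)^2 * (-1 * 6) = -225816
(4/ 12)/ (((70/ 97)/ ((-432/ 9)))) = -776/ 35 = -22.17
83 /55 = 1.51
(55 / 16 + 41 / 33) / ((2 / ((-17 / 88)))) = -0.45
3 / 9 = 1 / 3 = 0.33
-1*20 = -20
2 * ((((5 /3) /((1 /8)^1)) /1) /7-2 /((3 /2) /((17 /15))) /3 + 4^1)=10208 /945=10.80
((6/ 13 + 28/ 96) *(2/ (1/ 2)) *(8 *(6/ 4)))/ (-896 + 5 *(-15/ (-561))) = -87890/ 2177851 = -0.04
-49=-49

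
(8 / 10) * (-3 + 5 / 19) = -208 / 95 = -2.19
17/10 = 1.70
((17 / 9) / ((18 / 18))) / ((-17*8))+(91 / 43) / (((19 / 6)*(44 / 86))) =19447 / 15048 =1.29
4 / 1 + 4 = 8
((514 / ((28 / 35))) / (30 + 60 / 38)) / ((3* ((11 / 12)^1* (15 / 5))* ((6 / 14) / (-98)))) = -1674869 / 2970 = -563.93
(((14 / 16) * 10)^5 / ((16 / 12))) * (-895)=-141021234375 / 4096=-34429012.30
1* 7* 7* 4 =196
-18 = -18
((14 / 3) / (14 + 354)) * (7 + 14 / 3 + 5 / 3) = 35 / 207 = 0.17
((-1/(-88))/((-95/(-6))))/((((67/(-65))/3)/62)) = -3627/28006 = -0.13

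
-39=-39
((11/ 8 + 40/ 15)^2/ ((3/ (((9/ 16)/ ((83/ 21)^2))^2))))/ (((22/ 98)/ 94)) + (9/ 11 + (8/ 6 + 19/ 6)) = 8.27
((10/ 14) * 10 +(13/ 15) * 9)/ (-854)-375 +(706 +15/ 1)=10341417/ 29890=345.98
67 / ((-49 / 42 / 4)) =-229.71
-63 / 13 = -4.85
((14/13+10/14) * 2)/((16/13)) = 163/56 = 2.91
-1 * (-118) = 118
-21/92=-0.23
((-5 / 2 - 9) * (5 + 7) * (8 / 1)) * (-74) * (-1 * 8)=-653568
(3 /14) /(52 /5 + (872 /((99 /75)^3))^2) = 19372019535 /12995783938681432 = 0.00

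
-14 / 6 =-7 / 3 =-2.33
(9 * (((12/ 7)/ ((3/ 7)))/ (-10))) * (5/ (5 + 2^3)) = -18/ 13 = -1.38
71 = 71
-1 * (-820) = 820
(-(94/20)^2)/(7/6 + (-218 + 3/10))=6627/64960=0.10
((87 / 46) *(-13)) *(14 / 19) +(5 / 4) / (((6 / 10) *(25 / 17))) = -87575 / 5244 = -16.70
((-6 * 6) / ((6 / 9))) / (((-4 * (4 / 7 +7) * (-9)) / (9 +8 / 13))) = -2625 / 1378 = -1.90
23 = 23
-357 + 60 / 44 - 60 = -4572 / 11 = -415.64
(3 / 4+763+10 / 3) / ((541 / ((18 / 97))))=27615 / 104954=0.26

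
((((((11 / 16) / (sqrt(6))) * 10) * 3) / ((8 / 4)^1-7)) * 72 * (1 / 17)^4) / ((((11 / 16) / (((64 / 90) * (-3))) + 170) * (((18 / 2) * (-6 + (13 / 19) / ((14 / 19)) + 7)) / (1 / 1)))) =-39424 * sqrt(6) / 195908945625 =-0.00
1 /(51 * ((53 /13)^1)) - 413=-1116326 /2703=-413.00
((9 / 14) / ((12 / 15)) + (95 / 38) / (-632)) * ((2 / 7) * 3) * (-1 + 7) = 63675 / 15484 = 4.11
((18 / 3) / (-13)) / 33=-2 / 143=-0.01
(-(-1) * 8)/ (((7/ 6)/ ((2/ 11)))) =96/ 77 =1.25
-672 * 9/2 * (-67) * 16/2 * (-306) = -495984384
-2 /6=-1 /3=-0.33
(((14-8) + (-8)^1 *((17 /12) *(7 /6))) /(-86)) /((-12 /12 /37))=-2405 /774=-3.11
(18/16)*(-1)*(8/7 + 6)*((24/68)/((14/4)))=-675/833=-0.81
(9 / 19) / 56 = 0.01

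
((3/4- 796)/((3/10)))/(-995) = 3181/1194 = 2.66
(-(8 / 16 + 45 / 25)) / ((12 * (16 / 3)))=-23 / 640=-0.04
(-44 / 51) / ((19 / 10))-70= -68270 / 969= -70.45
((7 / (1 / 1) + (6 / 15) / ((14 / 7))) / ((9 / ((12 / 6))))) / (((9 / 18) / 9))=144 / 5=28.80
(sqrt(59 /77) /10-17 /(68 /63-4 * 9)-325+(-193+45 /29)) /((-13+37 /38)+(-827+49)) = 625448479 /957669900-19 * sqrt(4543) /11558085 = 0.65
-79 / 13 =-6.08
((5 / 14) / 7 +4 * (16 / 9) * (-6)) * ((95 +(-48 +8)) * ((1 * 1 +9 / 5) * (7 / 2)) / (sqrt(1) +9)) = -137819 / 60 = -2296.98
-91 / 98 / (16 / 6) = -39 / 112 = -0.35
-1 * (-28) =28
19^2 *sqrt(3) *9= 3249 *sqrt(3)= 5627.43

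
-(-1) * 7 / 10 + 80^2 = 64007 / 10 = 6400.70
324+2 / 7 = 2270 / 7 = 324.29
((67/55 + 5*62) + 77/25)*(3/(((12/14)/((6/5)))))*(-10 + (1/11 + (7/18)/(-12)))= -1786408988/136125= -13123.30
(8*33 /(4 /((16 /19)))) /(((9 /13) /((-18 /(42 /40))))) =-183040 /133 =-1376.24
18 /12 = 3 /2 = 1.50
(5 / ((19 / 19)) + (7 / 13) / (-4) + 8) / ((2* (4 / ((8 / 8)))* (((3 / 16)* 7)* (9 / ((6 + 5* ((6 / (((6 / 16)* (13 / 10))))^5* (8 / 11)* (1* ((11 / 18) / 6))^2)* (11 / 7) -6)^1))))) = 3536715776000000 / 1551765998601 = 2279.16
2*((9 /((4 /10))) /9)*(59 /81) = 295 /81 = 3.64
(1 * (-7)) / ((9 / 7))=-49 / 9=-5.44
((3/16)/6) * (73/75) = 73/2400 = 0.03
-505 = -505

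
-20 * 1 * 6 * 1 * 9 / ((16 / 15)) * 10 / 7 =-10125 / 7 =-1446.43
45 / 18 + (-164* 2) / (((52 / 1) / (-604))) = 99121 / 26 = 3812.35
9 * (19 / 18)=19 / 2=9.50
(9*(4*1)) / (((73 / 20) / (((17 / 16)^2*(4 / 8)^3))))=13005 / 9344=1.39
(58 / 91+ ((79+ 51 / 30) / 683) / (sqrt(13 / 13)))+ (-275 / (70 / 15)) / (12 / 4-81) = 144483 / 95620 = 1.51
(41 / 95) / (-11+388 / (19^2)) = -0.04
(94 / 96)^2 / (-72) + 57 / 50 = 4672583 / 4147200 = 1.13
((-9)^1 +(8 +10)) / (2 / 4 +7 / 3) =54 / 17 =3.18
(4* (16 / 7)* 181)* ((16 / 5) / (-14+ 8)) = -92672 / 105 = -882.59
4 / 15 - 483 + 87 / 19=-136274 / 285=-478.15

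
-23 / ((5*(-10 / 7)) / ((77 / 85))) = 2.92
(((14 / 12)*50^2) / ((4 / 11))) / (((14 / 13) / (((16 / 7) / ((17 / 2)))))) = 715000 / 357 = 2002.80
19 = 19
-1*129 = -129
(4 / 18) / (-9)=-2 / 81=-0.02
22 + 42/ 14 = 25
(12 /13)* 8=96 /13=7.38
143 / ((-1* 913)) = -0.16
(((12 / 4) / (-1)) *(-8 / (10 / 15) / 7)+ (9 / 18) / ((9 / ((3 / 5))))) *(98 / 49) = 1087 / 105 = 10.35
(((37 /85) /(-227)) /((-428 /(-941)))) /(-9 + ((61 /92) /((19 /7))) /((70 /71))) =0.00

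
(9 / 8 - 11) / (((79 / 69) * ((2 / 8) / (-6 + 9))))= -207 / 2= -103.50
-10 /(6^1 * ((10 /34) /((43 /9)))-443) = 7310 /323563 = 0.02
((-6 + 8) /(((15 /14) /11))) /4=77 /15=5.13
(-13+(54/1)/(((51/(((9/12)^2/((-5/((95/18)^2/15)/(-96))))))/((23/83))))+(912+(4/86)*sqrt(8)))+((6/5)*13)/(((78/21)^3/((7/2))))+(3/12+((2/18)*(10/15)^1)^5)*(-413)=4*sqrt(2)/43+109861443601324721/136865040572520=802.83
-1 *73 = -73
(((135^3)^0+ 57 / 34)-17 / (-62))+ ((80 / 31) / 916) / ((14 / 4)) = 2493345 / 844781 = 2.95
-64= -64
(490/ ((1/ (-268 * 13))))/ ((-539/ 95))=3309800/ 11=300890.91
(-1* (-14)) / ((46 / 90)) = 630 / 23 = 27.39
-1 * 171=-171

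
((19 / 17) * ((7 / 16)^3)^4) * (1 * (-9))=-2366860111371 / 4785074604081152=-0.00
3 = 3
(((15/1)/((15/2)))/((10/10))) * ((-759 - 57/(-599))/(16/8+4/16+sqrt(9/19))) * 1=-2228928/2995+156416 * sqrt(19)/2995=-516.57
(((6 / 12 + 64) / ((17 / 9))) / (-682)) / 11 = -0.00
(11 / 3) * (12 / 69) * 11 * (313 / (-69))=-151492 / 4761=-31.82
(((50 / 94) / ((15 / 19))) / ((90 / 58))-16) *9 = -19753 / 141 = -140.09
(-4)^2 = 16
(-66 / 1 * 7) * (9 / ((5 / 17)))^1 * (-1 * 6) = 424116 / 5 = 84823.20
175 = 175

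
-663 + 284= -379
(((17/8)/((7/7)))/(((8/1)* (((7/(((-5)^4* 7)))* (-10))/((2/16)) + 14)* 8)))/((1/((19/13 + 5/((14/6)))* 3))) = 5125/198016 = 0.03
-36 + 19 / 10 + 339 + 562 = 866.90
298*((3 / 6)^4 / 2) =149 / 16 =9.31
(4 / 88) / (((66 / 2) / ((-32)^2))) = 512 / 363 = 1.41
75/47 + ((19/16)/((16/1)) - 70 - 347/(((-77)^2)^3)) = -171353834527206187/2507738077230848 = -68.33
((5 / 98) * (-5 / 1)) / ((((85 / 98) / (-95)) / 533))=253175 / 17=14892.65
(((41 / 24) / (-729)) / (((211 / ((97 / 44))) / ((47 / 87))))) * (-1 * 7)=1308433 / 14131659168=0.00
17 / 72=0.24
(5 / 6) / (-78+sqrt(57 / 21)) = -455 / 42569 - 5 * sqrt(133) / 255414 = -0.01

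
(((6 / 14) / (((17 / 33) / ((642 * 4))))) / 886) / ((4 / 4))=127116 / 52717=2.41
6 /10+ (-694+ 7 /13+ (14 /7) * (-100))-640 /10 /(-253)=-14678948 /16445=-892.61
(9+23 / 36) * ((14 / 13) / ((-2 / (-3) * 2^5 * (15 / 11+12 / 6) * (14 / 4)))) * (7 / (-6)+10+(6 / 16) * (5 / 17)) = 13928233 / 37679616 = 0.37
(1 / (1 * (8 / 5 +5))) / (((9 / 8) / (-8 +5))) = -40 / 99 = -0.40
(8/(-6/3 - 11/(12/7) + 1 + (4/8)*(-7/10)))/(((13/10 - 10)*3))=800/20271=0.04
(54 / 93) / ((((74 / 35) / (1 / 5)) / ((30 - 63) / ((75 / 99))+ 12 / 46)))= -1568511 / 659525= -2.38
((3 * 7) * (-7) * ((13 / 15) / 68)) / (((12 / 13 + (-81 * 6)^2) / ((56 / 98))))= -1183 / 260997600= -0.00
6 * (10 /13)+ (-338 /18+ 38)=2789 /117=23.84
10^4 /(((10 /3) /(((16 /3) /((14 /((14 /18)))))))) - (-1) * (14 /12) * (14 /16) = 128147 /144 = 889.91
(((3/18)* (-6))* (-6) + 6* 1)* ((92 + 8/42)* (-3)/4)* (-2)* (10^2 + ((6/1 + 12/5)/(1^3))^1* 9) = 10198848/35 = 291395.66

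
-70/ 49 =-10/ 7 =-1.43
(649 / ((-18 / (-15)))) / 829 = 3245 / 4974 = 0.65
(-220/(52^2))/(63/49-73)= 385/339352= 0.00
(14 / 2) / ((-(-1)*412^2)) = 7 / 169744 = 0.00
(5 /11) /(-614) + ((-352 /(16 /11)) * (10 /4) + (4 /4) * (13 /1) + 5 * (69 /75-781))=-4492.40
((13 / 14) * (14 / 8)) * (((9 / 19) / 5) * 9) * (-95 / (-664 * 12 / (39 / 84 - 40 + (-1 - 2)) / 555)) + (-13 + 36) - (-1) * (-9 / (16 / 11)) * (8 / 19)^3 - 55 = -1723843337809 / 4080720896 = -422.44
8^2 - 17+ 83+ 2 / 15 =1952 / 15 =130.13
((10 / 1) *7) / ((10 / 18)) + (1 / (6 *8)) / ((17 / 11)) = 102827 / 816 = 126.01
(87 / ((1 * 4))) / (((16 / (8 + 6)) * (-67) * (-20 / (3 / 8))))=1827 / 343040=0.01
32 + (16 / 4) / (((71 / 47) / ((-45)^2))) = 382972 / 71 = 5393.97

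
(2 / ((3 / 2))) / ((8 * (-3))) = -1 / 18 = -0.06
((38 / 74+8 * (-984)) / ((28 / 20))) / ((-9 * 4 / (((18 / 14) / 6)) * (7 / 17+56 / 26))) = 321825725 / 24671304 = 13.04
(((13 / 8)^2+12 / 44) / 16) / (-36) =-2051 / 405504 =-0.01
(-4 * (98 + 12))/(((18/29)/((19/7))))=-121220/63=-1924.13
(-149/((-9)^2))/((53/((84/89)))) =-4172/127359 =-0.03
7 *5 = 35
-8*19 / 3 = -152 / 3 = -50.67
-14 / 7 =-2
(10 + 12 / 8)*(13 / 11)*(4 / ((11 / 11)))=598 / 11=54.36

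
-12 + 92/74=-398/37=-10.76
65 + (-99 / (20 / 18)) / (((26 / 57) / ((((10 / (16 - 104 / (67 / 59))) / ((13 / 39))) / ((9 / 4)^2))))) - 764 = -1875348 / 2743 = -683.69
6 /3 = 2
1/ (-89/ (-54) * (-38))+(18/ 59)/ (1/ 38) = 1155051/ 99769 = 11.58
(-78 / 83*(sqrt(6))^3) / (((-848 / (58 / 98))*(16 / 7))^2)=-98397*sqrt(6) / 187174141952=-0.00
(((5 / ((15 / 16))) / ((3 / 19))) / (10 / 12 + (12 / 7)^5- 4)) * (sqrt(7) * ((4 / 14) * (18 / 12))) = 1459808 * sqrt(7) / 1173659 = 3.29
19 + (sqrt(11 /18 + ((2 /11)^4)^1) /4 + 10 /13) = sqrt(322678) /2904 + 257 /13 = 19.96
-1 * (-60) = 60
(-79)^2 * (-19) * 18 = -2134422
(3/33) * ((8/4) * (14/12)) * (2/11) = 14/363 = 0.04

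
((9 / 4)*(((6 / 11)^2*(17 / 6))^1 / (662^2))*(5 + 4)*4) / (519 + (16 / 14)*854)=0.00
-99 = -99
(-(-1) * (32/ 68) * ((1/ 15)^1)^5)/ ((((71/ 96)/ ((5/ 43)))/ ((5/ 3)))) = 256/ 1576492875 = 0.00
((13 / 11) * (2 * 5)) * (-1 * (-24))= 3120 / 11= 283.64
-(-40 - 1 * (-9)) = 31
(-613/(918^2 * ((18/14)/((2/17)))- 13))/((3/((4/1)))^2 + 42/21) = -68656/2643200095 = -0.00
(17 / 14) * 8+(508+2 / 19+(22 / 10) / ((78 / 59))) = 26945617 / 51870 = 519.48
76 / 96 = 19 / 24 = 0.79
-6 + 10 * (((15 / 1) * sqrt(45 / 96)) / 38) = -3.30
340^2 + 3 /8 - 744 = 918851 /8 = 114856.38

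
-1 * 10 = -10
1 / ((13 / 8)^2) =64 / 169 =0.38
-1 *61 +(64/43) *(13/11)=-28021/473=-59.24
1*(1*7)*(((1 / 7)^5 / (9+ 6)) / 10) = 1 / 360150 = 0.00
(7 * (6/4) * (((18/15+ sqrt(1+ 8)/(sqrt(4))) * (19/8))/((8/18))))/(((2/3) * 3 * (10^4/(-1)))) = -96957/12800000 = -0.01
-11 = -11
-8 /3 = -2.67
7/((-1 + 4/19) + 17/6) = 798/233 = 3.42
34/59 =0.58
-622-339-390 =-1351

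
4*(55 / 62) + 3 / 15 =581 / 155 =3.75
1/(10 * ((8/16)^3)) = 4/5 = 0.80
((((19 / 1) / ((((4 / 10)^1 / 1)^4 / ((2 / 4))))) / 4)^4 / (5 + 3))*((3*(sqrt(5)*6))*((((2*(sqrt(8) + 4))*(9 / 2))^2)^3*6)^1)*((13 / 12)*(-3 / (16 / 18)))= -3305021966499282989501953125*sqrt(5) / 33554432 - 1168442109368433380126953125*sqrt(10) / 16777216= -440482215390624391722.85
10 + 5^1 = 15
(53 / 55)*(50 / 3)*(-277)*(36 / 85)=-352344 / 187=-1884.19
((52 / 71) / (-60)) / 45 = -13 / 47925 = -0.00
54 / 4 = 27 / 2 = 13.50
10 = 10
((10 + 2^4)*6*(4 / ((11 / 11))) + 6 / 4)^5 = 3063984390631251 / 32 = 95749512207226.59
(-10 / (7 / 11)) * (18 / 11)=-25.71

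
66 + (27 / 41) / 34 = 92031 / 1394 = 66.02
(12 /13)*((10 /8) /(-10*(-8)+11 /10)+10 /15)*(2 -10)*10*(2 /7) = -1062080 /73801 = -14.39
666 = 666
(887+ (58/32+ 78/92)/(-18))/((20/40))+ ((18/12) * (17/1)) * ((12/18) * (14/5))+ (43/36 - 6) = 30081221/16560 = 1816.50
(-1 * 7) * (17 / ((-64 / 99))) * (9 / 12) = 35343 / 256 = 138.06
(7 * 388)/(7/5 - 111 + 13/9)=-25.11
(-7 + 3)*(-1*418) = 1672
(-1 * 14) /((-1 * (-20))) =-7 /10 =-0.70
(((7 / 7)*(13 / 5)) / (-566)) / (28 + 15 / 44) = -286 / 1764505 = -0.00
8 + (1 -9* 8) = -63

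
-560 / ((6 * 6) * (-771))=140 / 6939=0.02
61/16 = 3.81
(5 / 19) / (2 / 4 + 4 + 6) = 10 / 399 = 0.03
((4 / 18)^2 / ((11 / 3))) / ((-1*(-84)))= 1 / 6237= 0.00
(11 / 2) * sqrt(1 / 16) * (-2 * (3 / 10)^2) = -99 / 400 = -0.25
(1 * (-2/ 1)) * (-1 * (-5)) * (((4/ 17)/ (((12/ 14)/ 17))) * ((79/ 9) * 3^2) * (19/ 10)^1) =-21014/ 3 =-7004.67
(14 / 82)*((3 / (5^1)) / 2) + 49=20111 / 410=49.05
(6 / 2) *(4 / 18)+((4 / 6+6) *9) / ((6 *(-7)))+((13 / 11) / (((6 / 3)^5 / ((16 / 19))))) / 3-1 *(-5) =12431 / 2926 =4.25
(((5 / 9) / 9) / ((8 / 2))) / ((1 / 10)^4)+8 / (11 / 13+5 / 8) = 219988 / 1377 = 159.76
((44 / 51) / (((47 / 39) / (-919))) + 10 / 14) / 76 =-3675681 / 425068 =-8.65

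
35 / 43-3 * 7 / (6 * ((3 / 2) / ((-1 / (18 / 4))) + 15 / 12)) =686 / 473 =1.45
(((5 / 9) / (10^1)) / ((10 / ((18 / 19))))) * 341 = 341 / 190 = 1.79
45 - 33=12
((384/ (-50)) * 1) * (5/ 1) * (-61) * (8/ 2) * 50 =468480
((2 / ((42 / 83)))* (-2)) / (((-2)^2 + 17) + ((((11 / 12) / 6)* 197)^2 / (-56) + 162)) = -2294784 / 48429743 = -0.05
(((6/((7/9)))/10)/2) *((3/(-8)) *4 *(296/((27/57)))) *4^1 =-50616/35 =-1446.17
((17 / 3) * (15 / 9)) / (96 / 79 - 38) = -6715 / 26154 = -0.26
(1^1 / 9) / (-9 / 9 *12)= -1 / 108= -0.01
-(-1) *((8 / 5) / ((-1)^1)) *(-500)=800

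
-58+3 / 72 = -1391 / 24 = -57.96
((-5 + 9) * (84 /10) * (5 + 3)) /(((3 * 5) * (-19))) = -448 /475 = -0.94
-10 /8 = -5 /4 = -1.25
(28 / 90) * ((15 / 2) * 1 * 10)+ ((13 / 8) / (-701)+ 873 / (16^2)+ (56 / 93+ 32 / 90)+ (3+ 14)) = 11189967071 / 250341120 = 44.70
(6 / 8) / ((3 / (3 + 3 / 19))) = 15 / 19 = 0.79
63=63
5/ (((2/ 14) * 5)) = 7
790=790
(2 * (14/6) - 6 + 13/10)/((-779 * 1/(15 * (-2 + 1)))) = -1/1558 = -0.00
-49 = -49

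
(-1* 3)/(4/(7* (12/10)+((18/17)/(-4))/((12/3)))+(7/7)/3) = -17001/4609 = -3.69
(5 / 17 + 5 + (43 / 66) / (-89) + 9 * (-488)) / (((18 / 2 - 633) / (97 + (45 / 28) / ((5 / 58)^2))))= 1200690683587 / 545224680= 2202.19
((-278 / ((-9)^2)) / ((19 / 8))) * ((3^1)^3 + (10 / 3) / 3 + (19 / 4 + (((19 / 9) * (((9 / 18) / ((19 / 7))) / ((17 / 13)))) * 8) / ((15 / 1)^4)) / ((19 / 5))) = -1921974034036 / 45297964125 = -42.43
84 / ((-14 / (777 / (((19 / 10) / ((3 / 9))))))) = -15540 / 19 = -817.89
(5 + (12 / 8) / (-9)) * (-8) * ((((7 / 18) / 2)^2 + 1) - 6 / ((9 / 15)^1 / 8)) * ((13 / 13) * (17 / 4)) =50451155 / 3888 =12976.12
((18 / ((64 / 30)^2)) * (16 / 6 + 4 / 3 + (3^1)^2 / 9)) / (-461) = -10125 / 236032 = -0.04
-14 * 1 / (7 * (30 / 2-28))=2 / 13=0.15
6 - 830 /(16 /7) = -2857 /8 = -357.12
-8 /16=-1 /2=-0.50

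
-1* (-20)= 20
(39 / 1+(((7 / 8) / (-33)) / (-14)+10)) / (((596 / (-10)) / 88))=-129365 / 1788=-72.35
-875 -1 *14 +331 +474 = -84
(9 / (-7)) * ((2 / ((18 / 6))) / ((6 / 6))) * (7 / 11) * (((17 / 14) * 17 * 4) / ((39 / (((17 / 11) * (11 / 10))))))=-1.96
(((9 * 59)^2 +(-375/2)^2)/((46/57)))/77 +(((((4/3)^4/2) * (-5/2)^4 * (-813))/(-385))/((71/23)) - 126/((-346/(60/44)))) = 24179292826573/4698689688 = 5145.97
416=416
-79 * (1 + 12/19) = -2449/19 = -128.89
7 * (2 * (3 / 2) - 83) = -560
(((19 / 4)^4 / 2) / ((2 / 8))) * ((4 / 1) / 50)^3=0.52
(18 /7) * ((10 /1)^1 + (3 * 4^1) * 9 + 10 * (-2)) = 252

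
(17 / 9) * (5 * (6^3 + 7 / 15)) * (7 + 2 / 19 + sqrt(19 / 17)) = 3247 * sqrt(323) / 27 + 275995 / 19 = 16687.38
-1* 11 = -11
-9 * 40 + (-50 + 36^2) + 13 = 899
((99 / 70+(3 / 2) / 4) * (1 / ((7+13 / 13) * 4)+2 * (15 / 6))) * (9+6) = 34569 / 256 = 135.04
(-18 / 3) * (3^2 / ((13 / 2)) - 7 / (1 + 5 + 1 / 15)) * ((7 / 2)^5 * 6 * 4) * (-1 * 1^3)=453789 / 26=17453.42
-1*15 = -15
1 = 1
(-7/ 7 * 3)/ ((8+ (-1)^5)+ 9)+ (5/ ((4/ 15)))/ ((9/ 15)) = 497/ 16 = 31.06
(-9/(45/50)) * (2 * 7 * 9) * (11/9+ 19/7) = -4960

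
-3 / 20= -0.15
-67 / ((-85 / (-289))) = -1139 / 5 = -227.80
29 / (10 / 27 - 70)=-783 / 1880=-0.42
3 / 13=0.23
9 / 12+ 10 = 43 / 4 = 10.75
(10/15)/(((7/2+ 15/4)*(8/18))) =6/29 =0.21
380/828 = 95/207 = 0.46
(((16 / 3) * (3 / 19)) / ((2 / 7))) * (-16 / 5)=-896 / 95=-9.43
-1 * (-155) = 155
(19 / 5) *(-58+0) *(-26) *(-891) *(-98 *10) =5003670672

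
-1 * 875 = -875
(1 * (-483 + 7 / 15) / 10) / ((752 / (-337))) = 25949 / 1200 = 21.62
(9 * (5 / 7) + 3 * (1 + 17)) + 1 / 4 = 1699 / 28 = 60.68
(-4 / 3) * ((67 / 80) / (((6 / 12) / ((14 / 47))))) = -469 / 705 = -0.67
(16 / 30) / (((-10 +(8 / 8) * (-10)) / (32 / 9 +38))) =-748 / 675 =-1.11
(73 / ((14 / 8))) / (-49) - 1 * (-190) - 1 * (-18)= 207.15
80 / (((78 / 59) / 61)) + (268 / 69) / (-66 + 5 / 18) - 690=244980826 / 81627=3001.22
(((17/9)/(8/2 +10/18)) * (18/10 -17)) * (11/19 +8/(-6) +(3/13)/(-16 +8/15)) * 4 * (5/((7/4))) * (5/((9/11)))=989252440/2921373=338.63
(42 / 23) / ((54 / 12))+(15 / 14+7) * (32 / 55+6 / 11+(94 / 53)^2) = 2603829013 / 74621085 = 34.89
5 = 5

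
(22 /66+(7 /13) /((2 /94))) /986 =500 /19227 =0.03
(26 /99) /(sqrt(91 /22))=2* sqrt(2002) /693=0.13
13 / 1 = 13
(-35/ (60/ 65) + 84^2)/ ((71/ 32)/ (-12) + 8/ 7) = 18864608/ 2575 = 7326.06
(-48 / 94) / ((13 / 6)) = -144 / 611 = -0.24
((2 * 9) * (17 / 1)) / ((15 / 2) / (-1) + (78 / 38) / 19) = -24548 / 593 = -41.40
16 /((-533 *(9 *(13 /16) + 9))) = -256 /139113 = -0.00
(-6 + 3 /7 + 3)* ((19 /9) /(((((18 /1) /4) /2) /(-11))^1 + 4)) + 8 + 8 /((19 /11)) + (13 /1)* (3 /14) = 621331 /44422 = 13.99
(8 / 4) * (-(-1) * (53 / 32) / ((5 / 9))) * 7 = 3339 / 80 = 41.74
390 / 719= 0.54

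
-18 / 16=-9 / 8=-1.12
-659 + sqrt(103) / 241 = -658.96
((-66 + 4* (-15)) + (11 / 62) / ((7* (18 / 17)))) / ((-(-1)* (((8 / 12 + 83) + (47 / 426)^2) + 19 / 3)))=-1.40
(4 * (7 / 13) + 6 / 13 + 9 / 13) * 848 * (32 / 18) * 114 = 22170112 / 39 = 568464.41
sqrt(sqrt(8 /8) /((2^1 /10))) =sqrt(5) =2.24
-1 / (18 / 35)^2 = -3.78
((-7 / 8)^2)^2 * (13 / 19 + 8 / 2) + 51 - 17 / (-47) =197910519 / 3657728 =54.11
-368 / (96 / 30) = -115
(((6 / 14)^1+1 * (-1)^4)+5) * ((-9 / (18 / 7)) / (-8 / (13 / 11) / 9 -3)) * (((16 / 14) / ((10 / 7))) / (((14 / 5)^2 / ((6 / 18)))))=8775 / 43022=0.20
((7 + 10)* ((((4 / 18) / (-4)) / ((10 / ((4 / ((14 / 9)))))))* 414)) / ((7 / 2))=-7038 / 245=-28.73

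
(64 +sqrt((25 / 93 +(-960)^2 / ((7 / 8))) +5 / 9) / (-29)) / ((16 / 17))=68 - 17 * sqrt(446371779770) / 302064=30.40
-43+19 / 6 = -239 / 6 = -39.83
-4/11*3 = -12/11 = -1.09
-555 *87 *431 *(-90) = 1872975150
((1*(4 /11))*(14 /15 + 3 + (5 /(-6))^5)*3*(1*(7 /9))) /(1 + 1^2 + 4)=961121 /1924560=0.50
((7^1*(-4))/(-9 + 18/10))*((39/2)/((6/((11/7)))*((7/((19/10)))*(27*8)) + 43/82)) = 3898895/156246801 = 0.02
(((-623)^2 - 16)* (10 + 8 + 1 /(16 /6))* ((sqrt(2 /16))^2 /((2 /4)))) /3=19017537 /32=594298.03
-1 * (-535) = 535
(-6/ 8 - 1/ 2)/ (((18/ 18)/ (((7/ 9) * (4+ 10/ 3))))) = -7.13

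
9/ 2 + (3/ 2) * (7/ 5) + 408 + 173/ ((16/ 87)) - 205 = 92023/ 80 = 1150.29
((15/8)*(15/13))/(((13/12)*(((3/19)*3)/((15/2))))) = 21375/676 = 31.62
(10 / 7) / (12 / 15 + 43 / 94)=4700 / 4137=1.14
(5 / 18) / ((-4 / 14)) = -35 / 36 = -0.97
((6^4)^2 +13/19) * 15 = 478690755/19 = 25194250.26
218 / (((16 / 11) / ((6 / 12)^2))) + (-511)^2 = 8357071 / 32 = 261158.47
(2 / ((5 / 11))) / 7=22 / 35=0.63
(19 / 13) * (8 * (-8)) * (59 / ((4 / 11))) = -197296 / 13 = -15176.62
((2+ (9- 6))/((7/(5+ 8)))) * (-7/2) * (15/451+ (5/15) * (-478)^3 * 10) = 32016480435875/2706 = 11831663132.25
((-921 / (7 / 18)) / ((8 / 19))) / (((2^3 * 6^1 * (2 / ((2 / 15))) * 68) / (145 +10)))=-542469 / 30464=-17.81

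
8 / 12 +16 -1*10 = 20 / 3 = 6.67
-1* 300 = -300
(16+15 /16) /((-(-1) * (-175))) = -271 /2800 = -0.10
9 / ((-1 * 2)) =-9 / 2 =-4.50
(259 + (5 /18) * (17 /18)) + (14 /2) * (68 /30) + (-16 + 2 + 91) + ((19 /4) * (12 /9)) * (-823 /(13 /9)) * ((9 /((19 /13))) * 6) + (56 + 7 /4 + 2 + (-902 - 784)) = -54513049 /405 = -134600.12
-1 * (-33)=33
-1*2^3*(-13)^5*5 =14851720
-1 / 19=-0.05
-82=-82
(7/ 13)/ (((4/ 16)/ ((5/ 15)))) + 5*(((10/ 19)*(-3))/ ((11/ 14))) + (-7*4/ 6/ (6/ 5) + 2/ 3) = -306937/ 24453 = -12.55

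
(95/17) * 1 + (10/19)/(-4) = 3525/646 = 5.46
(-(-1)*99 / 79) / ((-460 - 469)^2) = 99 / 68180239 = 0.00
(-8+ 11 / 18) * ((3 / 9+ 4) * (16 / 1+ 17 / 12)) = -361361 / 648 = -557.66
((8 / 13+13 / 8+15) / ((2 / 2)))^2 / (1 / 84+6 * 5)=67511829 / 6816784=9.90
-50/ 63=-0.79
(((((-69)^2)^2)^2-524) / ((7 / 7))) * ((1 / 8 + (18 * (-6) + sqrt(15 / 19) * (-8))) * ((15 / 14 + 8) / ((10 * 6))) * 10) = -56312815635696051317 / 672-6868673005512722 * sqrt(285) / 21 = -89320573090048863.83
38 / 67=0.57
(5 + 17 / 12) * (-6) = -77 / 2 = -38.50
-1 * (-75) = 75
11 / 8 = 1.38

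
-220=-220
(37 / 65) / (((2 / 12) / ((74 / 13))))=16428 / 845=19.44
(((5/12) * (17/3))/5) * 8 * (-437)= -14858/9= -1650.89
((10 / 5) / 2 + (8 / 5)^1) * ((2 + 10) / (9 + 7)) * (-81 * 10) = -3159 / 2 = -1579.50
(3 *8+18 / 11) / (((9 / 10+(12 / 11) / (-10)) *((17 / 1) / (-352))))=-330880 / 493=-671.16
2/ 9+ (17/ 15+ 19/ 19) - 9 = -299/ 45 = -6.64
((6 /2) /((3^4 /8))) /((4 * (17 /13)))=26 /459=0.06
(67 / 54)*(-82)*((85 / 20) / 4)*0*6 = 0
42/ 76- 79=-78.45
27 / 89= 0.30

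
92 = 92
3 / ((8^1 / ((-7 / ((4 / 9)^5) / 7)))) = -177147 / 8192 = -21.62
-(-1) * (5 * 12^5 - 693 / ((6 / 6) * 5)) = 6220107 / 5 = 1244021.40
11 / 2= 5.50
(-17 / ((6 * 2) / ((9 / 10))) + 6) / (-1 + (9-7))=189 / 40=4.72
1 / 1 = 1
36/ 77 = 0.47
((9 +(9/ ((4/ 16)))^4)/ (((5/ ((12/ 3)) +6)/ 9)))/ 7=297864.53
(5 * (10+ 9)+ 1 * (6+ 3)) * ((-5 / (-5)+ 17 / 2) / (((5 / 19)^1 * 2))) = 1877.20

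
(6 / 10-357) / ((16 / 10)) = -891 / 4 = -222.75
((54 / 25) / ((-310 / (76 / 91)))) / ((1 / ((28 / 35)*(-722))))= 5926176 / 1763125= 3.36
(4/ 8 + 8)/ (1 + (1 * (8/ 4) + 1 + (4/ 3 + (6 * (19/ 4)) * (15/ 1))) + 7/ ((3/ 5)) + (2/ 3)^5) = 4131/ 216091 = 0.02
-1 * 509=-509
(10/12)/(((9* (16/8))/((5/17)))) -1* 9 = -16499/1836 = -8.99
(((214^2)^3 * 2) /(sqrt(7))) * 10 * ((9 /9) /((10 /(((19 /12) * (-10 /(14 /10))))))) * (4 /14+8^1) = -6803586152220370.11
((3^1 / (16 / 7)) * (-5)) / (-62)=0.11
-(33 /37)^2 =-1089 /1369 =-0.80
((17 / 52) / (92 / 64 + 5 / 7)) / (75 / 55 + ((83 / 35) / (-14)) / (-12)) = 30787680 / 279191029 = 0.11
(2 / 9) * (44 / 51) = 88 / 459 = 0.19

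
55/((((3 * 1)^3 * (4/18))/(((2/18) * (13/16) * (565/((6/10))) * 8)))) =2019875/324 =6234.18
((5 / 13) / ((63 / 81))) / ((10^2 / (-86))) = -387 / 910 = -0.43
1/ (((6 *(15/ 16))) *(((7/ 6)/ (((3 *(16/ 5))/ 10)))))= 128/ 875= 0.15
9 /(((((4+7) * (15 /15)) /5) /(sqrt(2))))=45 * sqrt(2) /11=5.79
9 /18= 1 /2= 0.50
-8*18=-144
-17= -17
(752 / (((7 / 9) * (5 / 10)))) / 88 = 1692 / 77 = 21.97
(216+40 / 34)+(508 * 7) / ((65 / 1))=300432 / 1105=271.88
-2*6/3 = -4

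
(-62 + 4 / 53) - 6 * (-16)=1806 / 53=34.08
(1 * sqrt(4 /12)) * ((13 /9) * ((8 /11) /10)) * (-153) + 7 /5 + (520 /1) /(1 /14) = 36407 /5 - 884 * sqrt(3) /165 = 7272.12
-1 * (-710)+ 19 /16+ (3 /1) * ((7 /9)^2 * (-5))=303313 /432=702.11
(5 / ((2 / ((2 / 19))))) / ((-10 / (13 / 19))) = -0.02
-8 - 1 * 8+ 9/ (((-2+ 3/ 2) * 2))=-25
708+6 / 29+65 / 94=1932457 / 2726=708.90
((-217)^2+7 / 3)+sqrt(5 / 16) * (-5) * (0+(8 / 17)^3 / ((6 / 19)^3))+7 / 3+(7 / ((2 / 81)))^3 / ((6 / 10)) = 912551563 / 24 - 548720 * sqrt(5) / 132651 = 38022972.54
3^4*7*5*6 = 17010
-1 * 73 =-73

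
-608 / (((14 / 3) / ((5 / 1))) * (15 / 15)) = -4560 / 7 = -651.43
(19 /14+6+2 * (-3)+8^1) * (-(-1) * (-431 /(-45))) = 56461 /630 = 89.62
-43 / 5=-8.60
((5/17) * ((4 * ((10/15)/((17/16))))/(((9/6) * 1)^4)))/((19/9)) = 10240/148257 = 0.07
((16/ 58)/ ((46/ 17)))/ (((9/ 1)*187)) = 4/ 66033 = 0.00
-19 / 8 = -2.38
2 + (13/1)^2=171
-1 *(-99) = 99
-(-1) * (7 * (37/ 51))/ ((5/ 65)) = 3367/ 51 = 66.02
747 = 747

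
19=19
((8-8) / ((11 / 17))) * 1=0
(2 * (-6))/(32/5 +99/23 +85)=-690/5503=-0.13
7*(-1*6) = -42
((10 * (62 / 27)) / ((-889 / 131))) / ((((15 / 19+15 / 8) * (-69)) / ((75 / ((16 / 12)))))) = 15431800 / 14905863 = 1.04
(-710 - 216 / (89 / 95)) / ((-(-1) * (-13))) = 83710 / 1157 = 72.35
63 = 63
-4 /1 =-4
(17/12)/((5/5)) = 17/12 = 1.42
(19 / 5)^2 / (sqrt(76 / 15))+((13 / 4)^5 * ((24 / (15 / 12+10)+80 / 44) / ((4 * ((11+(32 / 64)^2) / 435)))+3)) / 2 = 19 * sqrt(285) / 50+7571778149 / 1013760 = 7475.42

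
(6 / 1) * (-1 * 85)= -510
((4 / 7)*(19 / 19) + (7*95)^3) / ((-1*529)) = -2058557379 / 3703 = -555916.12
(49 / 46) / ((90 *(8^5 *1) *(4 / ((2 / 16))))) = 49 / 4341104640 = 0.00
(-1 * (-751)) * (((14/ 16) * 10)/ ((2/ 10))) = 131425/ 4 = 32856.25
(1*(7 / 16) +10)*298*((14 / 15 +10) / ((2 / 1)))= 1020203 / 60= 17003.38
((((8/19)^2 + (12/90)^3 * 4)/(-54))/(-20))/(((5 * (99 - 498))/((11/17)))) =-312884/5578360396875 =-0.00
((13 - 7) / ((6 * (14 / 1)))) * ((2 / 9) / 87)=1 / 5481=0.00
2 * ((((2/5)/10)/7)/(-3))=-2/525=-0.00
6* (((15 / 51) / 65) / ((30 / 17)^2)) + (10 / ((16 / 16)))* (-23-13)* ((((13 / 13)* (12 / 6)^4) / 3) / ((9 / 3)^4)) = -415847 / 17550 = -23.69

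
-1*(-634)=634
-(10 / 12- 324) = 1939 / 6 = 323.17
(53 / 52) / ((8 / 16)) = 2.04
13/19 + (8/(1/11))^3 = 12947981/19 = 681472.68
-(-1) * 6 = 6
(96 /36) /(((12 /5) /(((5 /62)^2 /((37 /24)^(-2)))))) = 171125 /9963648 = 0.02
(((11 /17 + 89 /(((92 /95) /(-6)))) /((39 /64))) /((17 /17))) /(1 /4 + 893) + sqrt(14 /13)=0.03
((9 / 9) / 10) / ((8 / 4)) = 1 / 20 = 0.05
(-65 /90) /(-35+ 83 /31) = 403 /18036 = 0.02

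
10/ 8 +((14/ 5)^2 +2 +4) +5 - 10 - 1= 909/ 100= 9.09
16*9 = 144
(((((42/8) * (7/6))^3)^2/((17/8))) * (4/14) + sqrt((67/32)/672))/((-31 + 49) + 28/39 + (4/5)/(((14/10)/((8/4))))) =357.45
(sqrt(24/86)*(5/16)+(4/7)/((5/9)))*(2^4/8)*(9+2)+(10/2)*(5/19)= 55*sqrt(129)/172+15923/665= 27.58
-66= -66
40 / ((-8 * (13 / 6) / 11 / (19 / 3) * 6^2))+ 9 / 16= -7307 / 1872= -3.90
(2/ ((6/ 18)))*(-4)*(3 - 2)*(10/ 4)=-60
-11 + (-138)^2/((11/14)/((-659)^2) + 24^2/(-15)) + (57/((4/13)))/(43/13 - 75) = -2217371577361433/4351870633744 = -509.52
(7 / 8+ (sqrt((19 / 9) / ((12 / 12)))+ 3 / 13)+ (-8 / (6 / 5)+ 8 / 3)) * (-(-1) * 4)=-301 / 26+ 4 * sqrt(19) / 3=-5.77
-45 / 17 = -2.65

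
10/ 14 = 5/ 7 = 0.71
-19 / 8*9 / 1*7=-149.62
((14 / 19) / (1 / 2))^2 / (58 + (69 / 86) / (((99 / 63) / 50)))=370832 / 14262749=0.03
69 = 69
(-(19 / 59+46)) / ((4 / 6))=-8199 / 118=-69.48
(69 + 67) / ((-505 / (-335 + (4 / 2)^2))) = 45016 / 505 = 89.14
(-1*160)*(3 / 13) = -480 / 13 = -36.92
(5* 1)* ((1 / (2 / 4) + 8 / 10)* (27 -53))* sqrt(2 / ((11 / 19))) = -364* sqrt(418) / 11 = -676.55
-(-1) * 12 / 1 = 12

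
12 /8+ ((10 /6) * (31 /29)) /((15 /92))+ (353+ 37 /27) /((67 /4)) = 3523663 /104922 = 33.58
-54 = -54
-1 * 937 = -937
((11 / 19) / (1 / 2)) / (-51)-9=-8743 / 969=-9.02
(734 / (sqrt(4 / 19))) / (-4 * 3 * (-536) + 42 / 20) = 3670 * sqrt(19) / 64341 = 0.25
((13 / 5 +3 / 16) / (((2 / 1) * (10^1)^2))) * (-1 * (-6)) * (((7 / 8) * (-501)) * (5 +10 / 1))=-7038549 / 12800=-549.89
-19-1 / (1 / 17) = -36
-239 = -239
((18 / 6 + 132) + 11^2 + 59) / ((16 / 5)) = 1575 / 16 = 98.44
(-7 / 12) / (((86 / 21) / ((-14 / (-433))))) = -343 / 74476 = -0.00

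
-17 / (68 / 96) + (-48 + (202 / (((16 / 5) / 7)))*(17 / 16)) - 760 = -46401 / 128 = -362.51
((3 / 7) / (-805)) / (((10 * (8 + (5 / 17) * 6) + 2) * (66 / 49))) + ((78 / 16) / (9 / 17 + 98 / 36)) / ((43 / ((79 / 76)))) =101004221719 / 2787205892240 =0.04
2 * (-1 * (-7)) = 14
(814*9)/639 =814/71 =11.46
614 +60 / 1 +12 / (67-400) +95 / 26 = 1955605 / 2886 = 677.62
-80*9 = -720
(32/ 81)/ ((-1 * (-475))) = 0.00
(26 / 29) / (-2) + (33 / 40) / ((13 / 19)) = 11423 / 15080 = 0.76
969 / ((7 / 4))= 553.71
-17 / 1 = -17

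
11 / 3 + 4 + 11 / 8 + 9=433 / 24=18.04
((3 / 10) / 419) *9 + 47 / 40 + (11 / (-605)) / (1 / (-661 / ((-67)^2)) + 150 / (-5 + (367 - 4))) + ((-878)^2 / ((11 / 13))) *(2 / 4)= 15829366780956341 / 34749832040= 455523.55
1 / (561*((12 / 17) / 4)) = 0.01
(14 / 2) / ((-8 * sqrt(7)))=-sqrt(7) / 8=-0.33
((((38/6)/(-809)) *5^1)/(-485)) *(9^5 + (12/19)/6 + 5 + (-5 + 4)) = 374003/78473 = 4.77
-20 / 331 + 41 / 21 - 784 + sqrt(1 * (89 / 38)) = -5436433 / 6951 + sqrt(3382) / 38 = -780.58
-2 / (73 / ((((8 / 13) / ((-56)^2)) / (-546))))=1 / 101558184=0.00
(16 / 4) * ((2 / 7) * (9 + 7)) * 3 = 384 / 7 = 54.86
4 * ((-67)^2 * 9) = 161604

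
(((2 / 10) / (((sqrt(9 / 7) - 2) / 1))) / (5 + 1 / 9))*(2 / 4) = -63 / 4370 - 27*sqrt(7) / 8740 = -0.02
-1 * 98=-98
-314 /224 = -1.40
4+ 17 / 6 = 41 / 6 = 6.83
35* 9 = 315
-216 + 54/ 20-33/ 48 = -17119/ 80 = -213.99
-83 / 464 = -0.18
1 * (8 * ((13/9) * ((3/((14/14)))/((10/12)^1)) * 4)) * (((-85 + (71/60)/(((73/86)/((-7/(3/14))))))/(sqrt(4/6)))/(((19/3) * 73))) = -178389952 * sqrt(6)/7593825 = -57.54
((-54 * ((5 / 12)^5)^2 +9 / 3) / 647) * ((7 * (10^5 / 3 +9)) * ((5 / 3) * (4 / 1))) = 12008549233606135 / 1669188943872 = 7194.24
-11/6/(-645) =11/3870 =0.00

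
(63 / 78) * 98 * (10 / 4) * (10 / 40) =5145 / 104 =49.47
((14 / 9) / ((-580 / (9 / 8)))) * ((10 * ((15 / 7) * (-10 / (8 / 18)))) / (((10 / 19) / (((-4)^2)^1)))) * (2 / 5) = 513 / 29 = 17.69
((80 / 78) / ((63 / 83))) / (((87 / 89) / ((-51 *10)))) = -50231600 / 71253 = -704.98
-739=-739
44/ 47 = 0.94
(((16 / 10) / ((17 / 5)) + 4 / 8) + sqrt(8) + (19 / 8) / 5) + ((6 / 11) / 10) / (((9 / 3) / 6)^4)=17341 / 7480 + 2 * sqrt(2)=5.15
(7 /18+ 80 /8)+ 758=13831 /18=768.39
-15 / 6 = -5 / 2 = -2.50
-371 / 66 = -5.62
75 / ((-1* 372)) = -25 / 124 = -0.20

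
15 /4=3.75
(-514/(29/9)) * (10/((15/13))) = -40092/29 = -1382.48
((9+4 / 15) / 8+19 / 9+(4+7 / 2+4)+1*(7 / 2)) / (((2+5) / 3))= 6577 / 840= 7.83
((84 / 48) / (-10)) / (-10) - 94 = -37593 / 400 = -93.98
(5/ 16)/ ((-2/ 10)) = -25/ 16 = -1.56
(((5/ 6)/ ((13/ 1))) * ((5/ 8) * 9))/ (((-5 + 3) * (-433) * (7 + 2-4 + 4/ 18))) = 675/ 8466016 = 0.00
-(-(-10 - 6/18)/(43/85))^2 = -6943225/16641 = -417.24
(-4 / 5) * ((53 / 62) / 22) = -53 / 1705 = -0.03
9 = 9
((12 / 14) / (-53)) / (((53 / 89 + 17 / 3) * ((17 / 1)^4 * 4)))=-801 / 103618157104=-0.00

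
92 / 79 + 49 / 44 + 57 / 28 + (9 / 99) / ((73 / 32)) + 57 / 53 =255555229 / 47070254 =5.43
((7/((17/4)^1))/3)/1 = 28/51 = 0.55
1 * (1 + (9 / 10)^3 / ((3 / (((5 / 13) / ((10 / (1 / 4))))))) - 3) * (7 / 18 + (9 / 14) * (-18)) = 292729613 / 13104000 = 22.34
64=64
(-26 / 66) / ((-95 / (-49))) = -637 / 3135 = -0.20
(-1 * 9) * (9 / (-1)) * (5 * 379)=153495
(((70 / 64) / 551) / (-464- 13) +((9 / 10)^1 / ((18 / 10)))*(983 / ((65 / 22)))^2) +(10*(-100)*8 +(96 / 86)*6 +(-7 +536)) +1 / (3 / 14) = 73170818337445951 / 1527971047200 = 47887.57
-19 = -19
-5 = -5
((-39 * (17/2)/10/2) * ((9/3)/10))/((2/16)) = -1989/50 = -39.78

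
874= 874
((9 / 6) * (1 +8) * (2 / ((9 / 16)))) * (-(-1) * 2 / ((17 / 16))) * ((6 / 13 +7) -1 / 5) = 724992 / 1105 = 656.10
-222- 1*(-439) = 217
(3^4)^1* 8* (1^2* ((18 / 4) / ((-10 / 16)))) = -23328 / 5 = -4665.60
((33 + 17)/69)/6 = 25/207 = 0.12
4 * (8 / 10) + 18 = 21.20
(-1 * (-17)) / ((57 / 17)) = 289 / 57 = 5.07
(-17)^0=1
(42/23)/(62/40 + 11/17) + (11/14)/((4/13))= 1085521/320712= 3.38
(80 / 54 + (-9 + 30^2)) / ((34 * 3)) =24097 / 2754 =8.75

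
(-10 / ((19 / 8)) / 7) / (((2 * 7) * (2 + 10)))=-0.00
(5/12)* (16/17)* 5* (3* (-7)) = -700/17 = -41.18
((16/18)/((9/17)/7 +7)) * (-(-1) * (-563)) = -267988/3789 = -70.73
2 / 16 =1 / 8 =0.12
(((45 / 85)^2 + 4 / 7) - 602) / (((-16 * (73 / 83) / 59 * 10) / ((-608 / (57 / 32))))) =-190571338592 / 2215185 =-86029.54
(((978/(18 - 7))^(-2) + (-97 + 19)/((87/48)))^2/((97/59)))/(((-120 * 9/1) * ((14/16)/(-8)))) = 84068645106573370211/8815865804981279730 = 9.54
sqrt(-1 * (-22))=sqrt(22)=4.69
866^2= 749956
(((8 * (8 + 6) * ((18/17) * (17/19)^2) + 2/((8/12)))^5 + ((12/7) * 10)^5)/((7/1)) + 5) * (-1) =-928572394257646130123527370/721313814164029849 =-1287334827.12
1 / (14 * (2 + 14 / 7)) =0.02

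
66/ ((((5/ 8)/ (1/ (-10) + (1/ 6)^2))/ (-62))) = 35464/ 75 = 472.85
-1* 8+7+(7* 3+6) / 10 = 17 / 10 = 1.70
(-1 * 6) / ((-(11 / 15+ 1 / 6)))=20 / 3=6.67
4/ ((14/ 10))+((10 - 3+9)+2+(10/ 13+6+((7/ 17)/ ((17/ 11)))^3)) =60723392969/ 2196518779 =27.65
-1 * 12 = -12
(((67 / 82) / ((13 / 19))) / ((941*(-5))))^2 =0.00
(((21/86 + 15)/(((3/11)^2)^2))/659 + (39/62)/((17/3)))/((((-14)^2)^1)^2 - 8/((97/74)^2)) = 16283799896489/145724046285886128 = 0.00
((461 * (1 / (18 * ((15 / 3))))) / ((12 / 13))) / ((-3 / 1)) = -5993 / 3240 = -1.85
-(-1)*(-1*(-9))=9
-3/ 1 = -3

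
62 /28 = 31 /14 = 2.21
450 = 450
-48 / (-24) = 2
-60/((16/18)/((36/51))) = -810/17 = -47.65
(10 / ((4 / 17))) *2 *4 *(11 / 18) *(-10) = -18700 / 9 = -2077.78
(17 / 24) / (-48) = -17 / 1152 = -0.01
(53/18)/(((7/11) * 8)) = 0.58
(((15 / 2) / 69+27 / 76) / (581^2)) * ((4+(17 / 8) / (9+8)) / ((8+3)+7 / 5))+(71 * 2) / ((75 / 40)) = 332470949393593 / 4390021312320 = 75.73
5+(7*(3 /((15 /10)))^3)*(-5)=-275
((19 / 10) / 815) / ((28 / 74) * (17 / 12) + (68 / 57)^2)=2284047 / 1919540975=0.00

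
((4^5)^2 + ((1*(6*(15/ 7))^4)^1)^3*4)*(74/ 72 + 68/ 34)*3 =30784819871925732730064896/ 41523861603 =741376612952144.19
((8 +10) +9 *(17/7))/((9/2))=62/7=8.86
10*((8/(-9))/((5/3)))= -16/3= -5.33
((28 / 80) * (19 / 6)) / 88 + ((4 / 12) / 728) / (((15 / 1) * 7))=254251 / 20180160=0.01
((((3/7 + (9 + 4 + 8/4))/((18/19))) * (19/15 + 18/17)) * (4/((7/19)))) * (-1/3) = -1712584/12495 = -137.06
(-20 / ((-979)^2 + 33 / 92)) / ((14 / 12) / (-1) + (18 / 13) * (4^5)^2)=-0.00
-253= -253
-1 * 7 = -7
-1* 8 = -8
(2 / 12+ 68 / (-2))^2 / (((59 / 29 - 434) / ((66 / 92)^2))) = -144602381 / 106028528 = -1.36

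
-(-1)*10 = 10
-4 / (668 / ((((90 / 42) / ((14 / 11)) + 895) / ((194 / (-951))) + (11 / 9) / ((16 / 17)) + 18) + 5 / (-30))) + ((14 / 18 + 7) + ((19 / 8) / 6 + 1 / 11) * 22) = 5108359147 / 114300144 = 44.69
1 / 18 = 0.06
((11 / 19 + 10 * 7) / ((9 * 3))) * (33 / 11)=149 / 19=7.84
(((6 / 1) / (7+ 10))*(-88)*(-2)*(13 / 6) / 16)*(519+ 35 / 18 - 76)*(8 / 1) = 4581148 / 153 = 29942.14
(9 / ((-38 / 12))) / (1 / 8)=-432 / 19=-22.74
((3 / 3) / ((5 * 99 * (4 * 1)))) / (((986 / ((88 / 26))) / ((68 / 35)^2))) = 0.00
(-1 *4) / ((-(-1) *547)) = -4 / 547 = -0.01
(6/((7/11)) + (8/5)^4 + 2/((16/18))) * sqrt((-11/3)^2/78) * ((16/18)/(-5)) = -3509693 * sqrt(78)/23034375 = -1.35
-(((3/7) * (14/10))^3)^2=-729/15625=-0.05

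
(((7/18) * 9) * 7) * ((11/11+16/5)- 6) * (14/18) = -343/10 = -34.30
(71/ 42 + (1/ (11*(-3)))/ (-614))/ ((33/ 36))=479548/ 260029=1.84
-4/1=-4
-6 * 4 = -24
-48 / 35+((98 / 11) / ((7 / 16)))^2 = 1750352 / 4235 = 413.31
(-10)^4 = 10000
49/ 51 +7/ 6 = 217/ 102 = 2.13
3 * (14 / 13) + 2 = 68 / 13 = 5.23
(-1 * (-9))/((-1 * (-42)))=3/14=0.21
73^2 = 5329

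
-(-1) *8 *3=24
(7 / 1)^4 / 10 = 2401 / 10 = 240.10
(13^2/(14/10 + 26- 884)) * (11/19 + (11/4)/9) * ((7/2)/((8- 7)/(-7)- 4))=25050025/169915176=0.15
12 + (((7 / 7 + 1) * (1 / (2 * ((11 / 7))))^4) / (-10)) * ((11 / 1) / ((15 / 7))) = 19149593 / 1597200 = 11.99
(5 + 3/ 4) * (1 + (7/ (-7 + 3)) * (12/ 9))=-23/ 3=-7.67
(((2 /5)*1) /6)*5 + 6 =19 /3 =6.33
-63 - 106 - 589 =-758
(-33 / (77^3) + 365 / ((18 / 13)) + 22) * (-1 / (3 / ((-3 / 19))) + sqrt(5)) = 213366869 / 14194026 + 213366869 * sqrt(5) / 747054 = 653.68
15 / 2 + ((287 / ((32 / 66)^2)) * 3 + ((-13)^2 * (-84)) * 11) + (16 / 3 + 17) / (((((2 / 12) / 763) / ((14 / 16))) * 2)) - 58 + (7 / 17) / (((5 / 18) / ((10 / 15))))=-107812.02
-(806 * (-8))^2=-41576704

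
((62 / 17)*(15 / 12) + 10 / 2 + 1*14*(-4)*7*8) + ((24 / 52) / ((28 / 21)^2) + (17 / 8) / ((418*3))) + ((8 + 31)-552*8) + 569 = -15373576025 / 2217072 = -6934.18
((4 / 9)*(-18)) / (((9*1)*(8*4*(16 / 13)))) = -13 / 576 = -0.02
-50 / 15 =-10 / 3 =-3.33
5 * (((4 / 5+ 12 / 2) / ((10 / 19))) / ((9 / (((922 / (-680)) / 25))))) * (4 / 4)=-8759 / 22500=-0.39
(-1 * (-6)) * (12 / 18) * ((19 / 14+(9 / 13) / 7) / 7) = 530 / 637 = 0.83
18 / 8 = 9 / 4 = 2.25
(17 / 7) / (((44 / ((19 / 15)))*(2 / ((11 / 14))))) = 323 / 11760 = 0.03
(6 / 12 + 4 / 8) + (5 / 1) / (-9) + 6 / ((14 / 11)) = 325 / 63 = 5.16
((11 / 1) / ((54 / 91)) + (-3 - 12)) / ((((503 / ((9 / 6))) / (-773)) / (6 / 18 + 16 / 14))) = -4576933 / 380268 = -12.04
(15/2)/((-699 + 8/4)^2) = 15/971618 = 0.00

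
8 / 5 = 1.60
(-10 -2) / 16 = -3 / 4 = -0.75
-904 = -904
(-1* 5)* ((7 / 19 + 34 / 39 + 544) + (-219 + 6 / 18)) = -1209955 / 741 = -1632.87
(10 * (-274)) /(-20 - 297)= 2740 /317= 8.64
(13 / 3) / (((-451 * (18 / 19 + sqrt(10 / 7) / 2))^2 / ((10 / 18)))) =2083081910 / 40960028315547-24966760 * sqrt(70) / 4551114257283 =0.00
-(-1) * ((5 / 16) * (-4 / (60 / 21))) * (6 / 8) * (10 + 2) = -63 / 16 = -3.94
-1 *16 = -16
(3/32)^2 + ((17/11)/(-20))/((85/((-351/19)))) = 136881/5350400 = 0.03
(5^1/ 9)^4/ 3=625/ 19683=0.03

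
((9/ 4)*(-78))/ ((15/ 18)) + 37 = -868/ 5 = -173.60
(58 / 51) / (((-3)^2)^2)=58 / 4131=0.01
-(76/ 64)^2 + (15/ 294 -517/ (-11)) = 572519/ 12544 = 45.64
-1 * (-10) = 10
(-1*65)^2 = 4225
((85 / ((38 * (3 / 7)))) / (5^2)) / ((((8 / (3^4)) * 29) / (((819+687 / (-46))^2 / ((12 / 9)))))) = 13186519910991 / 373093120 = 35343.78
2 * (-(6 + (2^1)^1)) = -16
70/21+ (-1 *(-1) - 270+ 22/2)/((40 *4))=413/240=1.72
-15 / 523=-0.03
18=18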